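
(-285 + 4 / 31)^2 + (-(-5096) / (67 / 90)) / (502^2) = 329186609268847 / 4056445387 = 81151.50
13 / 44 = 0.30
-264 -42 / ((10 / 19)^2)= -20781 / 50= -415.62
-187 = -187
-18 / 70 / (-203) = 9 / 7105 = 0.00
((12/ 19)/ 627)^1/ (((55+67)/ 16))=32/ 242231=0.00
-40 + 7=-33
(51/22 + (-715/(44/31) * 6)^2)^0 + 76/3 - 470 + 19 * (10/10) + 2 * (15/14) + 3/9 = -8866/21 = -422.19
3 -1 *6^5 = -7773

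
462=462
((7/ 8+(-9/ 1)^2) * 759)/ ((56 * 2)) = 497145/ 896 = 554.85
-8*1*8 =-64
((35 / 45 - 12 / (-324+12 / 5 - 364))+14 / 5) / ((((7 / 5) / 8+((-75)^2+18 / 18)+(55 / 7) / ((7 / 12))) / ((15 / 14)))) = 19411280 / 28419070413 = 0.00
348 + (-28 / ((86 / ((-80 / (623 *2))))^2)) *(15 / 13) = 463807255572 / 1332779539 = 348.00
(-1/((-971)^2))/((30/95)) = -19/5657046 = -0.00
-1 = -1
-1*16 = -16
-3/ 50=-0.06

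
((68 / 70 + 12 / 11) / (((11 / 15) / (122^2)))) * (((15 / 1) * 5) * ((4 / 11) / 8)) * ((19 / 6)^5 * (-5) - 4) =-458371831799075 / 2012472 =-227765569.81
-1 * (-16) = 16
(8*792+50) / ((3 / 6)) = 12772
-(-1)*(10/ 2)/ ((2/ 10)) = 25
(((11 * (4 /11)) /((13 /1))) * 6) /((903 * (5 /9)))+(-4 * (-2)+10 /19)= 3170898 /371735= 8.53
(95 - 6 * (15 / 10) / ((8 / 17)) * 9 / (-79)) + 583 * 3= 1166785 / 632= 1846.18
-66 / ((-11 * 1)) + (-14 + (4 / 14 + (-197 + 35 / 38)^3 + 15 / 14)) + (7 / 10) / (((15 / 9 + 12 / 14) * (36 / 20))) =-460404148634747 / 61072536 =-7538644.68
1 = 1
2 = 2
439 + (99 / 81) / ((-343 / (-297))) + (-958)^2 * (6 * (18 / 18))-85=1888880097 / 343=5506939.06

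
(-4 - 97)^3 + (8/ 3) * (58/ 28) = -21636205/ 21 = -1030295.48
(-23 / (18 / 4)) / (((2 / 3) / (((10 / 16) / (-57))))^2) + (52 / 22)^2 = 281059897 / 50320512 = 5.59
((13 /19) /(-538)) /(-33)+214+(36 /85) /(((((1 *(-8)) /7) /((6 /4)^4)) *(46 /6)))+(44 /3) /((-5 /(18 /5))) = 203.20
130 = 130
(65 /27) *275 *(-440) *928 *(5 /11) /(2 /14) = -23223200000 /27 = -860118518.52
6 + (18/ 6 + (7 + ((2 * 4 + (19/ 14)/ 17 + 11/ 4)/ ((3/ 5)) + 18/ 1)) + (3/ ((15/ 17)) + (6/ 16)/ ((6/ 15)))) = 1610419/ 28560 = 56.39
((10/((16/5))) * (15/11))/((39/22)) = 125/52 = 2.40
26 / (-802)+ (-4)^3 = -25677 / 401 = -64.03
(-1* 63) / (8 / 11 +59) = -77 / 73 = -1.05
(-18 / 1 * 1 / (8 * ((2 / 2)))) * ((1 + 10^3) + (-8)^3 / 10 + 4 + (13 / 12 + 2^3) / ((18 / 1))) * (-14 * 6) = 7214543 / 40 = 180363.58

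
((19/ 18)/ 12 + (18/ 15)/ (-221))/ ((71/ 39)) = 0.05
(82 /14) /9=0.65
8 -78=-70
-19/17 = -1.12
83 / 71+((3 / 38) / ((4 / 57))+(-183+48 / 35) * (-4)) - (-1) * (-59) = 13315789 / 19880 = 669.81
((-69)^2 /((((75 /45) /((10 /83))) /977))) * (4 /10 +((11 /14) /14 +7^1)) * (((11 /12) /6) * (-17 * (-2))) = 13023209.91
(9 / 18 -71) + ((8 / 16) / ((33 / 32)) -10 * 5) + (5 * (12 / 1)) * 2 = -1 / 66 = -0.02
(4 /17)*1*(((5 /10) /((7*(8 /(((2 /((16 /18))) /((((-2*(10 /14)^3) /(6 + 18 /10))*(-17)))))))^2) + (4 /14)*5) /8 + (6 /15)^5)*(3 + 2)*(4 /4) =9780387951207 /44020480000000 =0.22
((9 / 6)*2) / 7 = 3 / 7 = 0.43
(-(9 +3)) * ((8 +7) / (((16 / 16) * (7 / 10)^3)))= -180000 / 343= -524.78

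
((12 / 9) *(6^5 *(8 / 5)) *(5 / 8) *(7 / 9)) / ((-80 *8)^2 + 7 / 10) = 80640 / 4096007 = 0.02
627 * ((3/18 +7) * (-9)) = -40441.50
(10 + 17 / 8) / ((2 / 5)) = 485 / 16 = 30.31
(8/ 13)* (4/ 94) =16/ 611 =0.03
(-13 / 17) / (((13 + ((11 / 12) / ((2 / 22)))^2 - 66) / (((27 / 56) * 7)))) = -6318 / 119153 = -0.05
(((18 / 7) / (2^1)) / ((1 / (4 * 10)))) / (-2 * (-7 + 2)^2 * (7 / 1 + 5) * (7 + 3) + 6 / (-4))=-240 / 28007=-0.01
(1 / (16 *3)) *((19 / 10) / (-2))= -19 / 960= -0.02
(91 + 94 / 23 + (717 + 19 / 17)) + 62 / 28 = 4463603 / 5474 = 815.42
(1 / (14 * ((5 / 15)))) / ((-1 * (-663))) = 1 / 3094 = 0.00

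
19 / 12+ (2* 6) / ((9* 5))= 1.85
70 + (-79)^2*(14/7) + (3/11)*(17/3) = 138089/11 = 12553.55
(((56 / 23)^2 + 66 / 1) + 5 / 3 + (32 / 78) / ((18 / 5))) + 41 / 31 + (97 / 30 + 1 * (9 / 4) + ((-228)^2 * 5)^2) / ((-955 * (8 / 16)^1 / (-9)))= 69996513698232389563 / 54970267950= 1273352237.65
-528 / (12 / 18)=-792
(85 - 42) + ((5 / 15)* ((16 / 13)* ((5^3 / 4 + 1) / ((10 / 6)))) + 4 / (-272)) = 225083 / 4420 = 50.92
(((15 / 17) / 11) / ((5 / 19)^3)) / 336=6859 / 523600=0.01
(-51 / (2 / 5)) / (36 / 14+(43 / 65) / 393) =-45597825 / 920222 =-49.55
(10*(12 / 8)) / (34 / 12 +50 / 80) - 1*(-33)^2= -90027 / 83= -1084.66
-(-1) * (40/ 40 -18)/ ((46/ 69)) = -51/ 2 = -25.50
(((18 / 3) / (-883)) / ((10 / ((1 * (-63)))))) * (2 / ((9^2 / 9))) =42 / 4415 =0.01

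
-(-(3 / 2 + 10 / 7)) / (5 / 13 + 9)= 533 / 1708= 0.31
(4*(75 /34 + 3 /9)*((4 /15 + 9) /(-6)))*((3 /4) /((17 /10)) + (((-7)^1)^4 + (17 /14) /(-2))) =-5877404971 /156060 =-37661.19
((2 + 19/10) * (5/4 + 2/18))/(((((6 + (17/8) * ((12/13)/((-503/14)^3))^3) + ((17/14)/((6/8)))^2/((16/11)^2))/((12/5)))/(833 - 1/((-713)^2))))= 17238282063562346638825362720130412305964544/11758637217694210244618582732464424401475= 1466.01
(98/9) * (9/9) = 98/9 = 10.89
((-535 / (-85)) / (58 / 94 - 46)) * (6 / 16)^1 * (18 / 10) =-5029 / 53720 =-0.09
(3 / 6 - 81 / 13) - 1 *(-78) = 1879 / 26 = 72.27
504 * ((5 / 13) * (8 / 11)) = 20160 / 143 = 140.98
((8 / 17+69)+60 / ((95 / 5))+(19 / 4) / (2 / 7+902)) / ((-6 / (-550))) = 162995562125 / 24480816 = 6658.09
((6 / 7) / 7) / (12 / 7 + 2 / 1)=3 / 91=0.03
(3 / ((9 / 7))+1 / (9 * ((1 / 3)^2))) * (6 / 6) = 10 / 3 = 3.33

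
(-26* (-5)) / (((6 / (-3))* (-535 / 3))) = 39 / 107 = 0.36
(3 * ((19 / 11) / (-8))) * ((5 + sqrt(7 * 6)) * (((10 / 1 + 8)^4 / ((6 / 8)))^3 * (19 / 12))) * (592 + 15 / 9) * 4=-73459192612891557888 * sqrt(42) / 11 - 367295963064457789440 / 11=-76669631118455104670.10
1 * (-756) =-756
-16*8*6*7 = -5376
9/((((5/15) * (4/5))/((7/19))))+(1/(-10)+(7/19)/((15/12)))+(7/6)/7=14587/1140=12.80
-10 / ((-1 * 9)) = 10 / 9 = 1.11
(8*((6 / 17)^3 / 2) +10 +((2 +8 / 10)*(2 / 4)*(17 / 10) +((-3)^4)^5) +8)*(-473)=-405138024562408181 / 245650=-1649249031395.92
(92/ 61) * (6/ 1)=552/ 61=9.05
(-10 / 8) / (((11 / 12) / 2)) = -30 / 11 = -2.73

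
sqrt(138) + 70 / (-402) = -35 / 201 + sqrt(138) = 11.57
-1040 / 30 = -104 / 3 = -34.67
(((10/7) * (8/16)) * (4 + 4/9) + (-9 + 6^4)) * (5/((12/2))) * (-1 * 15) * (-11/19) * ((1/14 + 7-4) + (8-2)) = 2838738925/33516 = 84698.02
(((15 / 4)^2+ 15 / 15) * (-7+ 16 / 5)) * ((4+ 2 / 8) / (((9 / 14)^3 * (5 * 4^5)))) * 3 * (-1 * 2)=26700149 / 24883200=1.07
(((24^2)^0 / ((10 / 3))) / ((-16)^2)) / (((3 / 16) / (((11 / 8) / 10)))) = 11 / 12800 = 0.00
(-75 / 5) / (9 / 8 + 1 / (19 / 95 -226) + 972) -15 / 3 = -8816321 / 1757845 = -5.02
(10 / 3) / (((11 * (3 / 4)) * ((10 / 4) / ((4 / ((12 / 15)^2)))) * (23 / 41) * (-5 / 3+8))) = 4100 / 14421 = 0.28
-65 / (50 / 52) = -338 / 5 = -67.60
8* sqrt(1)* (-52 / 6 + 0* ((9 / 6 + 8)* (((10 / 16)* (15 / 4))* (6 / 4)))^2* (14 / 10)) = -208 / 3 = -69.33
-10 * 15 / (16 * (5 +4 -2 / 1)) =-75 / 56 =-1.34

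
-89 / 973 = -0.09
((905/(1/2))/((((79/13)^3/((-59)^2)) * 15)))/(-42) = -1384244017/31061457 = -44.56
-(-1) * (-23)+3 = -20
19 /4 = 4.75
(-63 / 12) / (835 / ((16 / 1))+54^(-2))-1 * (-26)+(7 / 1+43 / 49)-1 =977645745 / 29827231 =32.78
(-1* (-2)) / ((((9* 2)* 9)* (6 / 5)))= 5 / 486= 0.01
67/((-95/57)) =-201/5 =-40.20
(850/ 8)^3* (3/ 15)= 15353125/ 64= 239892.58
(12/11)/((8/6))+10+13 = 262/11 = 23.82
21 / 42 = 1 / 2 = 0.50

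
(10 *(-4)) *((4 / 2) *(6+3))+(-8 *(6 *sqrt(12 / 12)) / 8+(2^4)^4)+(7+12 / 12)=64818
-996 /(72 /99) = -1369.50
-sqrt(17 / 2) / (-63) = sqrt(34) / 126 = 0.05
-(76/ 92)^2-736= -389705/ 529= -736.68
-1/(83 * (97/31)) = -31/8051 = -0.00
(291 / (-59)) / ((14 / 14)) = -291 / 59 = -4.93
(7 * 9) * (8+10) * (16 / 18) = 1008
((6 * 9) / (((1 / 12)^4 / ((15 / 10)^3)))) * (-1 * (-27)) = 102036672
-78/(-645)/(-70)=-13/7525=-0.00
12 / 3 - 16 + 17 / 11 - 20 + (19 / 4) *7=123 / 44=2.80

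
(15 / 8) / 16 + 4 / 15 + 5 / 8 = 1937 / 1920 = 1.01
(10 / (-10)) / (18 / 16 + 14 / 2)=-8 / 65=-0.12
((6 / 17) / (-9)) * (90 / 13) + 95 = 94.73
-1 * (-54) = 54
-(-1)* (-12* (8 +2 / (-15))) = -472 / 5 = -94.40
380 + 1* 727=1107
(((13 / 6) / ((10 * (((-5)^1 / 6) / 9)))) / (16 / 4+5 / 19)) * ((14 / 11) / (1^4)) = -1729 / 2475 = -0.70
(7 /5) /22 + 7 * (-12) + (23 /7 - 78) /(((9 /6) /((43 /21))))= -9019333 /48510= -185.93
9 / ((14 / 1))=9 / 14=0.64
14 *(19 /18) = 133 /9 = 14.78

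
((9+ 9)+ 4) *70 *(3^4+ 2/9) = 1125740/9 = 125082.22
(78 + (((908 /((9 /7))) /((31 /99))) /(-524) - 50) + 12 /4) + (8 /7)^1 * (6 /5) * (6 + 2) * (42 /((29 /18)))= 184137532 /588845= 312.71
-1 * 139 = -139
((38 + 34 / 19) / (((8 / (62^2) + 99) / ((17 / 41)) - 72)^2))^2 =40712973936473900362896 / 19891397227674650108740165081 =0.00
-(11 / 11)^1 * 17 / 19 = -17 / 19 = -0.89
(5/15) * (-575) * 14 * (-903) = 2423050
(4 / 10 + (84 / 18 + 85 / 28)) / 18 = 3403 / 7560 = 0.45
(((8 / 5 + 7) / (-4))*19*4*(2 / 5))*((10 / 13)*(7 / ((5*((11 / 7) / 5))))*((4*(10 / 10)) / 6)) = -149.31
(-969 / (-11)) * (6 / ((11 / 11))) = 5814 / 11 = 528.55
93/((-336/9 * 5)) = -0.50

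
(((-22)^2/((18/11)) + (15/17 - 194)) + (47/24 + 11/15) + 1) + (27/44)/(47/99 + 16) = 1061945653/9981720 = 106.39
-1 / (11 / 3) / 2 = -3 / 22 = -0.14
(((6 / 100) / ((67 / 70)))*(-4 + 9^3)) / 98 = 435 / 938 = 0.46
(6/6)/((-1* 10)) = -0.10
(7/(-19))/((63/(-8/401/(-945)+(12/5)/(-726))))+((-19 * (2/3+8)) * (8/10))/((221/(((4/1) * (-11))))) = 3495932070674/133292766915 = 26.23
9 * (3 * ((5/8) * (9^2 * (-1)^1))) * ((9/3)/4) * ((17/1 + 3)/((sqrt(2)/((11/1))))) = -1804275 * sqrt(2)/16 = -159476.89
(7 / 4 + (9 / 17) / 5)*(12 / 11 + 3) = 5679 / 748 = 7.59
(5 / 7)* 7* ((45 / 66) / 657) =25 / 4818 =0.01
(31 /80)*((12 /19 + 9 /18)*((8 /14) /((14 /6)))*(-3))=-11997 /37240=-0.32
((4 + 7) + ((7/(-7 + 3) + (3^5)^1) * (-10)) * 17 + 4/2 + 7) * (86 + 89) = -7173687.50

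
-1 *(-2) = 2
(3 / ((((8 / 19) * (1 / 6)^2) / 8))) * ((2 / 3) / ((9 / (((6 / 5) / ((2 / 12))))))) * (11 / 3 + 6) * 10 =105792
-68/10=-34/5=-6.80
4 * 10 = 40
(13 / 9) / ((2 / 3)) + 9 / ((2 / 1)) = 20 / 3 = 6.67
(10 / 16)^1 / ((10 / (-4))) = -1 / 4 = -0.25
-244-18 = -262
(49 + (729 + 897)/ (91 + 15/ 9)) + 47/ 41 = 385783/ 5699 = 67.69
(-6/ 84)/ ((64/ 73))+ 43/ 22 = 1.87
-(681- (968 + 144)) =431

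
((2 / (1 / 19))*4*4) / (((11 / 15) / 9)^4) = 201947580000 / 14641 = 13793291.44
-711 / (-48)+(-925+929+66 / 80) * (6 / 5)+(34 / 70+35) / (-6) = 41127 / 2800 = 14.69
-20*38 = -760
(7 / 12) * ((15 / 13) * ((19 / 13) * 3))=1995 / 676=2.95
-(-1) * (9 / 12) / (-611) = -3 / 2444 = -0.00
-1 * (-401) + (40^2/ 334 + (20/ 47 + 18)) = 3329671/ 7849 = 424.22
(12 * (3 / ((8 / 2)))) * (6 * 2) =108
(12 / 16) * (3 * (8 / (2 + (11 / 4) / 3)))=216 / 35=6.17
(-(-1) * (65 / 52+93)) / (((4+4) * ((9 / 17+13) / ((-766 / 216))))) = -2454647 / 794880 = -3.09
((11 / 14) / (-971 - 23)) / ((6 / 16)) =-22 / 10437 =-0.00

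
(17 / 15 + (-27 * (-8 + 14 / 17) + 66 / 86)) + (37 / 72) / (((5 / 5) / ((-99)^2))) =458976521 / 87720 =5232.29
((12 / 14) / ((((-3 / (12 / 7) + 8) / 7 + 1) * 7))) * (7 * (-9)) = -216 / 53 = -4.08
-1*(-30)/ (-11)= -30/ 11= -2.73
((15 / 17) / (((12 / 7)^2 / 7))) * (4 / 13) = 1715 / 2652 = 0.65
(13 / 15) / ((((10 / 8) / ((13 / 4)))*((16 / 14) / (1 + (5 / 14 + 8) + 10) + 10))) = 45799 / 204450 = 0.22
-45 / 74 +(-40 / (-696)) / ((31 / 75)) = -31205 / 66526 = -0.47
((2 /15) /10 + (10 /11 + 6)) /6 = 1.15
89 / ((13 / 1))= 6.85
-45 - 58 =-103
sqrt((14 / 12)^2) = 7 / 6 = 1.17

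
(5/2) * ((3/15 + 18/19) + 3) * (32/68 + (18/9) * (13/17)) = 394/19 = 20.74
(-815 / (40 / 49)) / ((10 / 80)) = -7987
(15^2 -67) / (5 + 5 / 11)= 869 / 30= 28.97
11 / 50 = 0.22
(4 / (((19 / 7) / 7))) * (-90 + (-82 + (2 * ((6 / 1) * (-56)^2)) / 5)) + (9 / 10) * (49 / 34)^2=75868.31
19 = 19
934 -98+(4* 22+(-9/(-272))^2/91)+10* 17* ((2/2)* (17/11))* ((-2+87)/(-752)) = 3112824581429/3480725248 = 894.30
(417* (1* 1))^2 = 173889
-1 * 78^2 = -6084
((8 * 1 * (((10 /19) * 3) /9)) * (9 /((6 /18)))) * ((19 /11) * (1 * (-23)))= -1505.45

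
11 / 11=1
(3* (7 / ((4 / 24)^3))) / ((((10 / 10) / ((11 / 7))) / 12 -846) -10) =-598752 / 112985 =-5.30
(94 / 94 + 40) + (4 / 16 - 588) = -2187 / 4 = -546.75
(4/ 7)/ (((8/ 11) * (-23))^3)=-0.00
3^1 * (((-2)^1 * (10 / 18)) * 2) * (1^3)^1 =-20 / 3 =-6.67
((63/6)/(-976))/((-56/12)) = 9/3904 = 0.00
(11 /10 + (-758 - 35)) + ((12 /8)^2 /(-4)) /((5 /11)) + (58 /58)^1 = -63371 /80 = -792.14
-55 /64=-0.86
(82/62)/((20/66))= 1353/310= 4.36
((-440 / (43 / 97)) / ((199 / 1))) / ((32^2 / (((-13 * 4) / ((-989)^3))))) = -69355 / 264886841652256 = -0.00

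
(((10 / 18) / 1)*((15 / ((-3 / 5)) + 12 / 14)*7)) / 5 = -169 / 9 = -18.78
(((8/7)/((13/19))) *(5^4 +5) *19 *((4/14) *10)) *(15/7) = 77976000/637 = 122411.30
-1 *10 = -10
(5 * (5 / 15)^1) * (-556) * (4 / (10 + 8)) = -5560 / 27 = -205.93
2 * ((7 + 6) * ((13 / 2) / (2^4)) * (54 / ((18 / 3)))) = 1521 / 16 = 95.06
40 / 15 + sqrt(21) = 8 / 3 + sqrt(21) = 7.25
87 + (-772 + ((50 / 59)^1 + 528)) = -9213 / 59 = -156.15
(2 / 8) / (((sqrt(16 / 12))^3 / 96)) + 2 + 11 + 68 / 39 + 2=9* sqrt(3) + 653 / 39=32.33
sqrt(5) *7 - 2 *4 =-8 + 7 *sqrt(5) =7.65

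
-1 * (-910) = 910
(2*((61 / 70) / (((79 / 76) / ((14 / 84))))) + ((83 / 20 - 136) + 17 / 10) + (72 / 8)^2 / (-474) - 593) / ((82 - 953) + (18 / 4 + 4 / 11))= 52779133 / 63224490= 0.83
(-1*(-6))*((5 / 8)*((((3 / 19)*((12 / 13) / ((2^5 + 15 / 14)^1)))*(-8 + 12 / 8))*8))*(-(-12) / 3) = -30240 / 8797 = -3.44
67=67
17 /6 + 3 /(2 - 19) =271 /102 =2.66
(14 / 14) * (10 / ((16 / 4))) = 2.50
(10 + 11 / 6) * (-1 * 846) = -10011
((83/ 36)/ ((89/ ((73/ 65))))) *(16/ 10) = 12118/ 260325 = 0.05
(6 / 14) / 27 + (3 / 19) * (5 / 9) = 0.10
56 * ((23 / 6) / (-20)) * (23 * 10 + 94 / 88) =-545629 / 220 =-2480.13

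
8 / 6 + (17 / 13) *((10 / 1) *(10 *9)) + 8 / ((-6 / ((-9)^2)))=41740 / 39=1070.26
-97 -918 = -1015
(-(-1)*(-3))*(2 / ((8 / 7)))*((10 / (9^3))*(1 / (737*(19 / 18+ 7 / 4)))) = -70 / 2009799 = -0.00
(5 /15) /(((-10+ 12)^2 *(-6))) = -1 /72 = -0.01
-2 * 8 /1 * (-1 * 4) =64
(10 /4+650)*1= 1305 /2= 652.50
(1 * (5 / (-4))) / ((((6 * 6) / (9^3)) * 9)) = -45 / 16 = -2.81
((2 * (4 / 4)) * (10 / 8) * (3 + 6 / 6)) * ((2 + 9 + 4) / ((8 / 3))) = 225 / 4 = 56.25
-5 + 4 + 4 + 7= 10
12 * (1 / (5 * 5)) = 12 / 25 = 0.48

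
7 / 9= 0.78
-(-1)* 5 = 5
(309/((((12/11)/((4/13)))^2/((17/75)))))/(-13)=-211871/494325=-0.43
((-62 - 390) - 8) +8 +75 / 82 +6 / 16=-147833 / 328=-450.71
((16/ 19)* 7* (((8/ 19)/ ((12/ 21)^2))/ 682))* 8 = 10976/ 123101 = 0.09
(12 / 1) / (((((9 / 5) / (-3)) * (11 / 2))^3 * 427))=-4000 / 5115033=-0.00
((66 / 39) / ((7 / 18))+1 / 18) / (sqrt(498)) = 7219 * sqrt(498) / 815724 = 0.20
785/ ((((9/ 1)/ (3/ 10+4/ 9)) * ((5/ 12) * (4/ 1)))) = 10519/ 270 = 38.96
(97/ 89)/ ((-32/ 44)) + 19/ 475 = -25963/ 17800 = -1.46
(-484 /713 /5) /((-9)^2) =-484 /288765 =-0.00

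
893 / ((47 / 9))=171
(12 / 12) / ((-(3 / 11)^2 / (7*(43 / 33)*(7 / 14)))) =-3311 / 54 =-61.31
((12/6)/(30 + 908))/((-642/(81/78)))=-9/2609516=-0.00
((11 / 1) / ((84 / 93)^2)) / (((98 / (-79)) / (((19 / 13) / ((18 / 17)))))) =-269740207 / 17978688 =-15.00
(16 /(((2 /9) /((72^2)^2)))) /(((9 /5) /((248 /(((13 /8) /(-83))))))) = -177014864609280 /13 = -13616528046867.69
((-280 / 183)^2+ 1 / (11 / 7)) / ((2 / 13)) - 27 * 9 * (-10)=1804580639 / 736758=2449.35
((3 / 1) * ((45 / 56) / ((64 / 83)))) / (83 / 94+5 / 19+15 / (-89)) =890539785 / 278464256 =3.20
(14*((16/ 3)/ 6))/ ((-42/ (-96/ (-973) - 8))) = 61504/ 26271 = 2.34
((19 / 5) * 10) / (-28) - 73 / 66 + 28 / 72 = -2875 / 1386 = -2.07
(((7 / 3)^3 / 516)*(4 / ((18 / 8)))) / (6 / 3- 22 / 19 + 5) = 0.01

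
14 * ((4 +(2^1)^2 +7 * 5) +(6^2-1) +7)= 1190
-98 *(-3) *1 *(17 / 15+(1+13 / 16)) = 34643 / 40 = 866.08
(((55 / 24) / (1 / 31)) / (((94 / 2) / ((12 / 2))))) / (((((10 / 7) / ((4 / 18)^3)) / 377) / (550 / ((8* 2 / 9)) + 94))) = 2903974073 / 274104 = 10594.42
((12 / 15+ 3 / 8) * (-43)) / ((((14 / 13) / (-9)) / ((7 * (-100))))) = -1182285 / 4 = -295571.25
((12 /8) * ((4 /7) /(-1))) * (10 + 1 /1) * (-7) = 66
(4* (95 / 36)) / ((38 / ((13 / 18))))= 65 / 324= 0.20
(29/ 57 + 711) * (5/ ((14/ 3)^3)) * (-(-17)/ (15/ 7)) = 517089/ 1862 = 277.71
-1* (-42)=42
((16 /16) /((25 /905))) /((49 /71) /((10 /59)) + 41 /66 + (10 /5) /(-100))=4240830 /547447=7.75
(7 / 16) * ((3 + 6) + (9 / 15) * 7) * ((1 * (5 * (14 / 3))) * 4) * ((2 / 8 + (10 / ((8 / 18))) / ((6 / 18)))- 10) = 124509 / 4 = 31127.25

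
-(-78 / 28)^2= -1521 / 196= -7.76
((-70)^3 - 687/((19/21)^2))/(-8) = 124125967/2888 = 42979.91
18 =18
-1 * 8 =-8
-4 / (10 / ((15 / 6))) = -1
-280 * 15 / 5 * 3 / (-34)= 1260 / 17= 74.12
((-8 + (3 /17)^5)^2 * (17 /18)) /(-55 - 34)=-129018089283769 /189977778148194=-0.68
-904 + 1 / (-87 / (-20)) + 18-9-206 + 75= -89242 / 87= -1025.77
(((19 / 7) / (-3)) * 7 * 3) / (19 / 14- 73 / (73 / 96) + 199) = -266 / 1461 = -0.18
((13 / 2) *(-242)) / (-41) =1573 / 41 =38.37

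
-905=-905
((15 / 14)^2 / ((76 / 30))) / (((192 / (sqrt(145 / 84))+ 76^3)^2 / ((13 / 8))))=43398506866674375 / 11357133284246748620036767744 - 6889910625 * sqrt(3045) / 149435964266404587105746944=0.00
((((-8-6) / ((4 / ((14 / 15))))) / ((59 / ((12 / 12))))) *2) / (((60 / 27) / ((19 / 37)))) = -2793 / 109150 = -0.03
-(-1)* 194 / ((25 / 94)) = 18236 / 25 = 729.44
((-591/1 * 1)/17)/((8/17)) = -591/8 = -73.88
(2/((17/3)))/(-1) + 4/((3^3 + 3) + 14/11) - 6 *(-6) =52303/1462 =35.77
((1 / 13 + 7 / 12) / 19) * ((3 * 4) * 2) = 0.83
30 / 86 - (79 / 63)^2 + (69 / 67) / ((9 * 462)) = -307750165 / 251563158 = -1.22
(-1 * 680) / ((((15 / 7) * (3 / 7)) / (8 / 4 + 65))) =-49609.78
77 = 77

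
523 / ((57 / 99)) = 17259 / 19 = 908.37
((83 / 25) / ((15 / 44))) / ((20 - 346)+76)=-0.04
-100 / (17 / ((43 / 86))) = -50 / 17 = -2.94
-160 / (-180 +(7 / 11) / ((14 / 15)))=704 / 789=0.89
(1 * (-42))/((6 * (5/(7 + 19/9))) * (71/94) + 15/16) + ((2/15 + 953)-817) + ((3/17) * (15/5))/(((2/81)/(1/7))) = 3189700637/25129230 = 126.93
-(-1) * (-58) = -58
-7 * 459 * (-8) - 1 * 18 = 25686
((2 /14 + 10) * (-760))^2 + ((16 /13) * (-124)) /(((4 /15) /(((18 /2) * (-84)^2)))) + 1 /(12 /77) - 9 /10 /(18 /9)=441025390823 /19110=23078251.74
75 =75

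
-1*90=-90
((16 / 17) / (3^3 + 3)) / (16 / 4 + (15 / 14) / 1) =112 / 18105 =0.01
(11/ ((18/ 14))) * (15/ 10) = 77/ 6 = 12.83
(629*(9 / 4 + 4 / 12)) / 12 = 19499 / 144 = 135.41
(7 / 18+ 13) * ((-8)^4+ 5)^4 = 7574144917245849 / 2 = 3787072458622924.50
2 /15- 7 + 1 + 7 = 17 /15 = 1.13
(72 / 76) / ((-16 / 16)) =-0.95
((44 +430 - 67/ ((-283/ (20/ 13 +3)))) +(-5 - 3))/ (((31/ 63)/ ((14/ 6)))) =252599949/ 114049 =2214.84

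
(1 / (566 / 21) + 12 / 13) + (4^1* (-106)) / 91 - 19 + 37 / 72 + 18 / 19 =-748213565 / 35230104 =-21.24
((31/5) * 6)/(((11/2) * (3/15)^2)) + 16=2036/11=185.09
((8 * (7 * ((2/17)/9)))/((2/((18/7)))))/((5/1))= 16/85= 0.19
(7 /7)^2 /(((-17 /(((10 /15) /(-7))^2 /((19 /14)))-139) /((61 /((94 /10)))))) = -2440 /1008667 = -0.00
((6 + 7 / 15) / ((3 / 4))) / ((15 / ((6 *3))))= 776 / 75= 10.35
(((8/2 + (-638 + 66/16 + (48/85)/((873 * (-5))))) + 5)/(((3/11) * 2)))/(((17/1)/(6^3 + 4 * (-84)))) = 6800765983/840990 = 8086.62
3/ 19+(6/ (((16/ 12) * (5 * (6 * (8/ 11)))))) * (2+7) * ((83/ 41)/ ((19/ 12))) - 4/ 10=66409/ 31160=2.13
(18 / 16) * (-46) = -207 / 4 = -51.75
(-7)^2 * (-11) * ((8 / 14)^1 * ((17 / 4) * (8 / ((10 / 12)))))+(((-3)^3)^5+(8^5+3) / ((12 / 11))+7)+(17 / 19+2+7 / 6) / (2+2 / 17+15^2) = -63080346111151 / 4401540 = -14331426.30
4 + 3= 7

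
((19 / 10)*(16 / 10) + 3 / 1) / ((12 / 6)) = 151 / 50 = 3.02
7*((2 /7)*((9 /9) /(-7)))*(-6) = 12 /7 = 1.71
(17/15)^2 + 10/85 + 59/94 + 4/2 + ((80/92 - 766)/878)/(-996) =2429026439569/602642474100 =4.03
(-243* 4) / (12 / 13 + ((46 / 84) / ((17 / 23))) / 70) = -631547280 / 606637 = -1041.06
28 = 28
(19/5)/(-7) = -19/35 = -0.54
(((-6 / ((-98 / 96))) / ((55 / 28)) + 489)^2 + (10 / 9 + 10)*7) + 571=323774684776 / 1334025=242705.11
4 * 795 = 3180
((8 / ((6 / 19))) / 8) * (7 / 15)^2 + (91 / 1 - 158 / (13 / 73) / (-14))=19049521 / 122850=155.06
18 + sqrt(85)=27.22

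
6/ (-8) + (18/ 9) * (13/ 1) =101/ 4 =25.25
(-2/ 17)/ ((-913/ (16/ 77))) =32/ 1195117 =0.00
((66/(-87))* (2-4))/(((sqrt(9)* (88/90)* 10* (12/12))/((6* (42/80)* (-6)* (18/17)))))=-5103/4930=-1.04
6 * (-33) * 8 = -1584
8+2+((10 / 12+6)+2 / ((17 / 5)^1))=1777 / 102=17.42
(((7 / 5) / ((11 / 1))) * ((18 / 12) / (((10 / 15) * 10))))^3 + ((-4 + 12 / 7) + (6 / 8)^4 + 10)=8.03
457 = 457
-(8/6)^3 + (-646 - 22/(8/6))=-35903/54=-664.87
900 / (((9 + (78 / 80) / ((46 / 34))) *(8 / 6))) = 207000 / 2981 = 69.44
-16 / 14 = -8 / 7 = -1.14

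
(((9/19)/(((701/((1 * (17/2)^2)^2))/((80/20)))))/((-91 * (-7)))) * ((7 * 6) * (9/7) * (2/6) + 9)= 20295603/33936812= 0.60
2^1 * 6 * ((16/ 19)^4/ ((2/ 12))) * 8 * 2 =75497472/ 130321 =579.32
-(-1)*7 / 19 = 7 / 19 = 0.37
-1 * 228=-228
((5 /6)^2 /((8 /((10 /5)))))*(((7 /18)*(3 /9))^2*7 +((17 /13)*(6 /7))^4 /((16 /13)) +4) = 2076605377375 /2214992340288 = 0.94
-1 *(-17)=17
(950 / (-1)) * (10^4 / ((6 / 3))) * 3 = -14250000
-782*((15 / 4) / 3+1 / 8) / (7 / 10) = -21505 / 14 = -1536.07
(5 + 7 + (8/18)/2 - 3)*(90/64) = 415/32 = 12.97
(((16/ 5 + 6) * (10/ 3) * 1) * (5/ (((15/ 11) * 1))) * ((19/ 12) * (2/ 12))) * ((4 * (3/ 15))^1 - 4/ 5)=0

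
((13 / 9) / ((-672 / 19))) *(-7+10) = -247 / 2016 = -0.12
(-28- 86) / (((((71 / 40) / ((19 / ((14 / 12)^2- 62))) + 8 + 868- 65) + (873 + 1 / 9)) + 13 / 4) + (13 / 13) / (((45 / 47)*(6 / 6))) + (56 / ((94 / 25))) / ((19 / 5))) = -146594880 / 2168909801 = -0.07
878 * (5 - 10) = -4390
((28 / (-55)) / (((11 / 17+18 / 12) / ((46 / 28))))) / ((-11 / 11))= 1564 / 4015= 0.39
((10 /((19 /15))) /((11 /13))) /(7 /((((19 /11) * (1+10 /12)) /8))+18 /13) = 845 /1727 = 0.49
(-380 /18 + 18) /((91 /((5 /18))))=-10 /1053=-0.01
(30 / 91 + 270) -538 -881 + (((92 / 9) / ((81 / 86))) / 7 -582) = -16386869 / 9477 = -1729.12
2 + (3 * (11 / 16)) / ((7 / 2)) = 145 / 56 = 2.59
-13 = -13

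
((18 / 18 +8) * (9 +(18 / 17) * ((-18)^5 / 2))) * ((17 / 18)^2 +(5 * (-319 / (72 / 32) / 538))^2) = -116427951898679 / 4920548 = -23661582.39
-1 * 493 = -493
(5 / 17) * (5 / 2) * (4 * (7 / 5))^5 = 8605184 / 2125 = 4049.50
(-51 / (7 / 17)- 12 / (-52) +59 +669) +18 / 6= 55271 / 91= 607.37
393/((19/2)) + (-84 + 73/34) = -40.48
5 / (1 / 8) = 40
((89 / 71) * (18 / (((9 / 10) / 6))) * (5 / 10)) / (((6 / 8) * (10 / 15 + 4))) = 10680 / 497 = 21.49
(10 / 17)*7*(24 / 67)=1680 / 1139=1.47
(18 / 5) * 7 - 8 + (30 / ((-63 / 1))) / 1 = 16.72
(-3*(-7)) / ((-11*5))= -21 / 55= -0.38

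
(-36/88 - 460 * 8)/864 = -80969/19008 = -4.26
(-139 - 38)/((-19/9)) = 1593/19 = 83.84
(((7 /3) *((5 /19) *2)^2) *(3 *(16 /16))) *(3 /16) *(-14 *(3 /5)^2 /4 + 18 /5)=2457 /2888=0.85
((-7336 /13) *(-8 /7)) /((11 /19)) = 159296 /143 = 1113.96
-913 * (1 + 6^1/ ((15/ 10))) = -4565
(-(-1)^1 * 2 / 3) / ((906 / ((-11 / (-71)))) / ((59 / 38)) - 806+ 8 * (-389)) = -649 / 147591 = -0.00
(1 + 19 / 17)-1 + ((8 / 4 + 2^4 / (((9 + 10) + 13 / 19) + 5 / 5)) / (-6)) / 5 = 20548 / 20043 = 1.03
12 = 12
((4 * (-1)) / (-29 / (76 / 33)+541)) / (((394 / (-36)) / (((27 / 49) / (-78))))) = -24624 / 5039512751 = -0.00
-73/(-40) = 73/40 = 1.82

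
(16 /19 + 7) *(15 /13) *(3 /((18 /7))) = 5215 /494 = 10.56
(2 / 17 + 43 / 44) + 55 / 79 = 1.79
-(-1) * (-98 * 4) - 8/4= -394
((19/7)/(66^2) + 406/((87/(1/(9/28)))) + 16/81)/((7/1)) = 4038667/1920996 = 2.10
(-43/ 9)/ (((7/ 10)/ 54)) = -2580/ 7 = -368.57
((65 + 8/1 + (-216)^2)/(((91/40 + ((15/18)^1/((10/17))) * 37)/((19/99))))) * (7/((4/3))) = 62149570/72193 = 860.88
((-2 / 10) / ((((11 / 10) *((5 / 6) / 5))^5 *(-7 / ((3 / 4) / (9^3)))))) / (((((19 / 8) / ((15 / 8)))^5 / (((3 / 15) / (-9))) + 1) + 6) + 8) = -1350000000 / 1253042649859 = -0.00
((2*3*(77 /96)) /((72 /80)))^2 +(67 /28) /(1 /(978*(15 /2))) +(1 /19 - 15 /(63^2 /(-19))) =84847989811 /4826304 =17580.32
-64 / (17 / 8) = -512 / 17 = -30.12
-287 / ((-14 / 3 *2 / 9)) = 1107 / 4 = 276.75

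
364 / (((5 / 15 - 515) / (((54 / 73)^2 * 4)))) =-1592136 / 1028497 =-1.55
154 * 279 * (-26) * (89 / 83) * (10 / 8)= -124279155 / 83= -1497339.22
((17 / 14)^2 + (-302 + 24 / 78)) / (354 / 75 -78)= 4.10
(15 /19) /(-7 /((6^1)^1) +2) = 18 /19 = 0.95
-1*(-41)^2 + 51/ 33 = -1679.45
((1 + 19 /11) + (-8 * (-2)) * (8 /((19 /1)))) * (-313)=-619114 /209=-2962.27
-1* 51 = -51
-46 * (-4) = 184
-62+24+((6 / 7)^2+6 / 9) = -5380 / 147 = -36.60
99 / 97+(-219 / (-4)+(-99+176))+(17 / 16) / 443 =91286229 / 687536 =132.77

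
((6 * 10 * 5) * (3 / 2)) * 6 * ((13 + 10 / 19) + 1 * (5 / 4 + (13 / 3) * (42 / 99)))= 9375675 / 209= 44859.69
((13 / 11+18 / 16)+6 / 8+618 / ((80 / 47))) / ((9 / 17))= 691.58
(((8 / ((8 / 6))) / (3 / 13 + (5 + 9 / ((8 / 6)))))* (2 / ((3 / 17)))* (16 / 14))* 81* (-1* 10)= -22913280 / 4361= -5254.13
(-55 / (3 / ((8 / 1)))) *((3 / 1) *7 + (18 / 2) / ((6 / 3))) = -3740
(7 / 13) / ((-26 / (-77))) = 539 / 338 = 1.59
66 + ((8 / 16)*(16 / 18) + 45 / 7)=4591 / 63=72.87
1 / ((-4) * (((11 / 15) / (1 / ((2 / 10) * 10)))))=-15 / 88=-0.17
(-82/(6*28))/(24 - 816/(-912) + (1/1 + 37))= -0.01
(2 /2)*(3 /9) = 1 /3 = 0.33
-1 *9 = -9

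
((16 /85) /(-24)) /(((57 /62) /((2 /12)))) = -62 /43605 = -0.00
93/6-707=-1383/2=-691.50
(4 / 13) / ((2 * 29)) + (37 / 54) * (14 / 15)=98453 / 152685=0.64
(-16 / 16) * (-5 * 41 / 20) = 41 / 4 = 10.25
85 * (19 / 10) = 323 / 2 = 161.50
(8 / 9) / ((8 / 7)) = 7 / 9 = 0.78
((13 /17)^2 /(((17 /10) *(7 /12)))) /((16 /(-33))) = -83655 /68782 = -1.22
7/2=3.50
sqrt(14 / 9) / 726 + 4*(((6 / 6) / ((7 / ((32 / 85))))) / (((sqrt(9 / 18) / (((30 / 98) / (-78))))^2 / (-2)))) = -640 / 48286511 + sqrt(14) / 2178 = 0.00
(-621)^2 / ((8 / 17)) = 6555897 / 8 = 819487.12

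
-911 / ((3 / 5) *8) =-4555 / 24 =-189.79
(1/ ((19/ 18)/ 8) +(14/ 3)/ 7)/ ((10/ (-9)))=-141/ 19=-7.42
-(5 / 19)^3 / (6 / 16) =-1000 / 20577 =-0.05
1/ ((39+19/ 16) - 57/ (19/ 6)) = 16/ 355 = 0.05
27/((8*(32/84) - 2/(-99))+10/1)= 18711/9056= 2.07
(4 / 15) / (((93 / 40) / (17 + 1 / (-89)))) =5376 / 2759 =1.95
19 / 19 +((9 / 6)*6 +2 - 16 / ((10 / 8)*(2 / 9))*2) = -516 / 5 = -103.20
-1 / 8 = -0.12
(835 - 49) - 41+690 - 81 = 1354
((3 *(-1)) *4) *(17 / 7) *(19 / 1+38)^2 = -662796 / 7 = -94685.14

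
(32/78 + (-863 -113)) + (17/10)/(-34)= -760999/780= -975.64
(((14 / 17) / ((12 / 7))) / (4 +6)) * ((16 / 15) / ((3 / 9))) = 196 / 1275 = 0.15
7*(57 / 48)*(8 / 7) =19 / 2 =9.50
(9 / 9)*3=3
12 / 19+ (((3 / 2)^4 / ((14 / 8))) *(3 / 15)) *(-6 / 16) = 8823 / 21280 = 0.41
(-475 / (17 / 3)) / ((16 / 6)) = -4275 / 136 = -31.43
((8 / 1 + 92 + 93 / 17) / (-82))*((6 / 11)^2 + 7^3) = -6770857 / 15334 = -441.56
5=5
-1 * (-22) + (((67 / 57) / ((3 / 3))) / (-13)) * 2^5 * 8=-850 / 741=-1.15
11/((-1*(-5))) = 11/5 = 2.20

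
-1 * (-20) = 20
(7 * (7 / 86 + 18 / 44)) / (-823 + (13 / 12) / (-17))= -331296 / 79419065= -0.00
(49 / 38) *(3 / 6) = 49 / 76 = 0.64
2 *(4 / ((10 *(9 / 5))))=4 / 9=0.44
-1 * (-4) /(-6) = -2 /3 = -0.67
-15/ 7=-2.14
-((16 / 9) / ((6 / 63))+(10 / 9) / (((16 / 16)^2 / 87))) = -346 / 3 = -115.33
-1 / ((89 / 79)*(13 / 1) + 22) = -79 / 2895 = -0.03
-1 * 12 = -12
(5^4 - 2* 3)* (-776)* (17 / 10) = -4082924 / 5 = -816584.80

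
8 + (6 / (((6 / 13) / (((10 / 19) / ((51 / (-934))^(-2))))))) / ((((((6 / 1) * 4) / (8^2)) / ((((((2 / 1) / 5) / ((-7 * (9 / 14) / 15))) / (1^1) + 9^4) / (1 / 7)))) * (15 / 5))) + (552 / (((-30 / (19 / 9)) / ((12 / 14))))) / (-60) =5489981313034 / 6526313325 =841.21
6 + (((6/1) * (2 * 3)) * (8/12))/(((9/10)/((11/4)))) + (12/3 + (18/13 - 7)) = 3031/39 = 77.72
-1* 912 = -912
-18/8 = -9/4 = -2.25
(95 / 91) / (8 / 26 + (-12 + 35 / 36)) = -3420 / 35119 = -0.10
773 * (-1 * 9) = -6957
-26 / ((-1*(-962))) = -1 / 37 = -0.03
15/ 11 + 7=92/ 11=8.36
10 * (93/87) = 310/29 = 10.69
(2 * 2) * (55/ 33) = 20/ 3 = 6.67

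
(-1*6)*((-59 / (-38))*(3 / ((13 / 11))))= -5841 / 247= -23.65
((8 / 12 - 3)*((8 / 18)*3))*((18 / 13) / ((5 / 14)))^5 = -3161682284544 / 1160290625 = -2724.91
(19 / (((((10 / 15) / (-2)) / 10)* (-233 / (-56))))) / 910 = -456 / 3029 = -0.15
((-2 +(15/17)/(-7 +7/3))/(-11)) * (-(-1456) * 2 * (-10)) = -1083680/187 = -5795.08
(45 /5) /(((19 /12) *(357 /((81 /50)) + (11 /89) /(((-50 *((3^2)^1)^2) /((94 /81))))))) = 0.03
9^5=59049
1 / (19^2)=1 / 361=0.00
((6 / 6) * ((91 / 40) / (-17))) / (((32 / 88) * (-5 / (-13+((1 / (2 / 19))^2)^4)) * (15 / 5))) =5666847757571 / 3481600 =1627656.18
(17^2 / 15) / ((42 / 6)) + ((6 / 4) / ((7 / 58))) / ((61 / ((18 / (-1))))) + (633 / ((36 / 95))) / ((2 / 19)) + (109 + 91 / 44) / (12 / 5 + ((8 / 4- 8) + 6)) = 5979965513 / 375760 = 15914.32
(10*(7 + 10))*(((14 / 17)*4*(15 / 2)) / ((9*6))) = 700 / 9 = 77.78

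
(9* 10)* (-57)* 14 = -71820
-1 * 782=-782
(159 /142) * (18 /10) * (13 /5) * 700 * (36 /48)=390663 /142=2751.15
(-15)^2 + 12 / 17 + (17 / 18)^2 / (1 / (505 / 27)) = 242.39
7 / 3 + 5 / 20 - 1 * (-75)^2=-67469 / 12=-5622.42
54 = 54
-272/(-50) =136/25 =5.44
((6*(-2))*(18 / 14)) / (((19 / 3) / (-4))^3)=186624 / 48013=3.89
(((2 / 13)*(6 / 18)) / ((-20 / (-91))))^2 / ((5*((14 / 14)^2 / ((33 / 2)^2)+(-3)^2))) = 5929 / 4902500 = 0.00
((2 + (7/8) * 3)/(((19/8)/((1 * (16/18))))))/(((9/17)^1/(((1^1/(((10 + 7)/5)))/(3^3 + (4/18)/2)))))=370/10431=0.04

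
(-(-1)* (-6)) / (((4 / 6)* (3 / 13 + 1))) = -117 / 16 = -7.31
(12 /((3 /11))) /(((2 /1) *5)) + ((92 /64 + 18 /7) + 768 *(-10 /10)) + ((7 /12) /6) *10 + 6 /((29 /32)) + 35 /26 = -1426298863 /1900080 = -750.65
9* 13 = 117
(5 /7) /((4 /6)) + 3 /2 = 2.57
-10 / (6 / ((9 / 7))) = -15 / 7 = -2.14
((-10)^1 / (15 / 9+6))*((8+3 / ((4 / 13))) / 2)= -1065 / 92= -11.58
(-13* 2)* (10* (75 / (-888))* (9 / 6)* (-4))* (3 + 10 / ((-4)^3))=-374.68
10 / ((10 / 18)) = 18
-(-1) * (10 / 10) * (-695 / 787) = -695 / 787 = -0.88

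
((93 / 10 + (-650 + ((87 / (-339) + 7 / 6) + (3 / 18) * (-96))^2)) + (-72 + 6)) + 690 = 484983191 / 2298420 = 211.01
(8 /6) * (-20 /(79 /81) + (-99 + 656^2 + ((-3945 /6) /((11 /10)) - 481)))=1491682876 /2607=572183.69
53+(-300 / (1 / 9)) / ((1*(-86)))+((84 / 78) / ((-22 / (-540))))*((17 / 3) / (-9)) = 67.75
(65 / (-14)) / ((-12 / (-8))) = -65 / 21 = -3.10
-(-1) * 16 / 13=16 / 13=1.23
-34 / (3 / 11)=-374 / 3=-124.67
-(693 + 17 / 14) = -9719 / 14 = -694.21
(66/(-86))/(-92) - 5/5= -0.99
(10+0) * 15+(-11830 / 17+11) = -9093 / 17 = -534.88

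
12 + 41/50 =641/50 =12.82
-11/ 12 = -0.92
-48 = -48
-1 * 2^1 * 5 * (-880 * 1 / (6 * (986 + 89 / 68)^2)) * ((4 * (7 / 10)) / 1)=8138240 / 1931732901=0.00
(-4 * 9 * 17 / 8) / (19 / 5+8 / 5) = -85 / 6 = -14.17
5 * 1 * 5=25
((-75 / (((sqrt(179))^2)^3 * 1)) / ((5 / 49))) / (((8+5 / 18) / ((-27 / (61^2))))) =357210 / 3179838266431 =0.00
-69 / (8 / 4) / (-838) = 69 / 1676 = 0.04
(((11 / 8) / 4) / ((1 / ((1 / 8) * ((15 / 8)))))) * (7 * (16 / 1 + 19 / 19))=19635 / 2048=9.59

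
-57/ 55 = -1.04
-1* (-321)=321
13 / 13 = 1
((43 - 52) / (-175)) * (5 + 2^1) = 9 / 25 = 0.36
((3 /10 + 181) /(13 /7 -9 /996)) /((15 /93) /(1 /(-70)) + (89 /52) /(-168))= -570529692096 /65721209525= -8.68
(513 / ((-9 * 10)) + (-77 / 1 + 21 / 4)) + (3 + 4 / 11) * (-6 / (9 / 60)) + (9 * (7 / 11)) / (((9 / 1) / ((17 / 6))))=-138727 / 660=-210.19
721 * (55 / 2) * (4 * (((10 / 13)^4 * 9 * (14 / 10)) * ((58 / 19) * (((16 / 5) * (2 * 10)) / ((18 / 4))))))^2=3427046040535040000000 / 294478790281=11637666798.57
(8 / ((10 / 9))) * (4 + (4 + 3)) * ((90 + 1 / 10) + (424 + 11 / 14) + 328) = 11682396 / 175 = 66756.55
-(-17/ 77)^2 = -289/ 5929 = -0.05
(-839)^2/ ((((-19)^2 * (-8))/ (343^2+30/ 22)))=-455491088917/ 15884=-28676094.74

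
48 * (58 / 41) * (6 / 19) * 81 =1353024 / 779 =1736.87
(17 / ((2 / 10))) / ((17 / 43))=215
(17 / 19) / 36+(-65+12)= -36235 / 684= -52.98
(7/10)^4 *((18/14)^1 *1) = 3087/10000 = 0.31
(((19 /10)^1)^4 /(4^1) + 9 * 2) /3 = 850321 /120000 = 7.09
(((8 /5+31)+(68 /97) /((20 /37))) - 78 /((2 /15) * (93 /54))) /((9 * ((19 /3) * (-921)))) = 306494 /52619493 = 0.01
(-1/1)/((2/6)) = -3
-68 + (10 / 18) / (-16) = -9797 / 144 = -68.03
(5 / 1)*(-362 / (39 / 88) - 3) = -159865 / 39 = -4099.10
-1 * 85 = -85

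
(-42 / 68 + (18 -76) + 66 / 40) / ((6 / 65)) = -617.15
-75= -75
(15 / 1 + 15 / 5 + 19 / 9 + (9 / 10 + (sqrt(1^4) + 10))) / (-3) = -10.67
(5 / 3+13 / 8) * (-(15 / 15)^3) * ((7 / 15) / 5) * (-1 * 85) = 9401 / 360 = 26.11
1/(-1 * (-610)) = 1/610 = 0.00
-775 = -775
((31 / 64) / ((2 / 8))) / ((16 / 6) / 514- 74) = -23901 / 912800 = -0.03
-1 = -1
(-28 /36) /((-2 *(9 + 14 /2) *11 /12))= 7 /264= 0.03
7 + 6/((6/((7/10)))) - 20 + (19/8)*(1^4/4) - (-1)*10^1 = -273/160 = -1.71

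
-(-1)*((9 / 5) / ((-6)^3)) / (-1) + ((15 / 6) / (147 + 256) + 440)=21279103 / 48360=440.01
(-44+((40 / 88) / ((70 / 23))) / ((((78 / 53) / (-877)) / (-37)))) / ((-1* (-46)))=39026803 / 552552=70.63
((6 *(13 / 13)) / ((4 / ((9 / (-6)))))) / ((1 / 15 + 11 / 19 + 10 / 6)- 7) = 2565 / 5344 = 0.48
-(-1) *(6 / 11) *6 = 36 / 11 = 3.27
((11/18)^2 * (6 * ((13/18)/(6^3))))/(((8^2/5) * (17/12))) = 7865/19035648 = 0.00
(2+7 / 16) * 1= 39 / 16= 2.44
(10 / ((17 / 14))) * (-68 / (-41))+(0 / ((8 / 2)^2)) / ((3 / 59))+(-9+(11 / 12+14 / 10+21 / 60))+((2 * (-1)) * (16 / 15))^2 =109559 / 9225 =11.88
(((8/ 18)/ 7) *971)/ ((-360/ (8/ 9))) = -3884/ 25515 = -0.15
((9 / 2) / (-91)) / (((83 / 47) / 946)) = -200079 / 7553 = -26.49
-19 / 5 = -3.80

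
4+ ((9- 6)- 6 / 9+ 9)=46 / 3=15.33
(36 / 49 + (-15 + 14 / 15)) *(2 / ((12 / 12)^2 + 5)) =-9799 / 2205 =-4.44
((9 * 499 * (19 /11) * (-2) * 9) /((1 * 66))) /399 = -4491 /847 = -5.30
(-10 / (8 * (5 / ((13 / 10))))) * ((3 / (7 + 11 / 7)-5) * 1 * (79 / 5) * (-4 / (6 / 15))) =-238.78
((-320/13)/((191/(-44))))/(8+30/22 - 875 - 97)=-154880/26292487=-0.01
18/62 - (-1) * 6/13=303/403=0.75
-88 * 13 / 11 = -104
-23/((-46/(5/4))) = 5/8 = 0.62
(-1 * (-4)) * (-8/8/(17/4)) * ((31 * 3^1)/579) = -496/3281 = -0.15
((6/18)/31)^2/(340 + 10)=0.00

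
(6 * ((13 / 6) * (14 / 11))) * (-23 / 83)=-4186 / 913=-4.58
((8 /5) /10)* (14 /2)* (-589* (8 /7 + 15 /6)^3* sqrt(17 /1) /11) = -78131439* sqrt(17) /26950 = -11953.40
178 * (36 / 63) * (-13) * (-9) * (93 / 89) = 87048 / 7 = 12435.43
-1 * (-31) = 31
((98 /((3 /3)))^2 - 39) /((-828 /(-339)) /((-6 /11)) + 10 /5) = -216169 /56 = -3860.16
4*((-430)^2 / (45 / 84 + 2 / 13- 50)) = -269214400 / 17949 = -14998.85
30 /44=15 /22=0.68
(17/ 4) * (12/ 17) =3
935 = 935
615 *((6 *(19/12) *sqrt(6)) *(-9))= -105165 *sqrt(6)/2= -128800.29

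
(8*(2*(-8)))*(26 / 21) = -3328 / 21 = -158.48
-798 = -798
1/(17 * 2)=1/34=0.03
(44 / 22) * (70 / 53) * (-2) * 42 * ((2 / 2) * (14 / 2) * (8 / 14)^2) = -26880 / 53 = -507.17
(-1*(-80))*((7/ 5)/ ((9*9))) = 112/ 81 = 1.38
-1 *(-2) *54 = 108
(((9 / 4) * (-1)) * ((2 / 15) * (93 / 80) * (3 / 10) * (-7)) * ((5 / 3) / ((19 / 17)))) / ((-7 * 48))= -1581 / 486400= -0.00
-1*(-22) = 22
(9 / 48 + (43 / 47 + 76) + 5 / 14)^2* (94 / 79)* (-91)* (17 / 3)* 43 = -1579946124933527 / 9980544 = -158302606.04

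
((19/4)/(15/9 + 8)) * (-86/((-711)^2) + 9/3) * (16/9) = 115252252/43980327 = 2.62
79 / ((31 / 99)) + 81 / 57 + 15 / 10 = 300639 / 1178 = 255.21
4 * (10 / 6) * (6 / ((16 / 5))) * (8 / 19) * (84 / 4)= 2100 / 19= 110.53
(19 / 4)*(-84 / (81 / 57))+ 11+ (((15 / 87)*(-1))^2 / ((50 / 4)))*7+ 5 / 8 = -16296731 / 60552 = -269.14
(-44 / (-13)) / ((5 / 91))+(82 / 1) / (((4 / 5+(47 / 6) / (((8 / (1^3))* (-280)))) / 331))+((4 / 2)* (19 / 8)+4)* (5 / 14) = 2923850889 / 85640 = 34141.18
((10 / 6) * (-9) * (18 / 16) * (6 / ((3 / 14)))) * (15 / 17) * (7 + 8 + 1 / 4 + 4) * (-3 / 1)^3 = 29469825 / 136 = 216689.89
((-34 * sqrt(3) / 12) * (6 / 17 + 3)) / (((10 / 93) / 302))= -266817 * sqrt(3) / 10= -46214.06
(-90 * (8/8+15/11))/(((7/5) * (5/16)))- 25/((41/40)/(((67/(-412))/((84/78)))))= -156911495/325171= -482.55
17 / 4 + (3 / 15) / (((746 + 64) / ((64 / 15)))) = 516503 / 121500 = 4.25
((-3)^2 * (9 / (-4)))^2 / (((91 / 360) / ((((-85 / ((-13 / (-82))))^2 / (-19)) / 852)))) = -1195272318375 / 41492542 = -28806.92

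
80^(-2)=1 / 6400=0.00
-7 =-7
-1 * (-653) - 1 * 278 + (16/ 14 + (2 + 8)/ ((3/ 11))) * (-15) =-1345/ 7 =-192.14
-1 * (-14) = 14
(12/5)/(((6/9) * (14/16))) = 4.11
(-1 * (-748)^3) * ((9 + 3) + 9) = 8788688832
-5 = -5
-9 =-9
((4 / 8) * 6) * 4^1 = 12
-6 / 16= -3 / 8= -0.38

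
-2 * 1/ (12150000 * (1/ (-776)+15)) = -97/ 8838365625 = -0.00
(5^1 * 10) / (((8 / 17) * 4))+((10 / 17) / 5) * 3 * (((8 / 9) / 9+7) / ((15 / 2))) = 592585 / 22032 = 26.90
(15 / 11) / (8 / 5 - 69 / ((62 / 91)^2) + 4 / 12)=-864900 / 93052949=-0.01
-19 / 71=-0.27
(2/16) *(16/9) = 2/9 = 0.22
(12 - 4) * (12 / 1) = 96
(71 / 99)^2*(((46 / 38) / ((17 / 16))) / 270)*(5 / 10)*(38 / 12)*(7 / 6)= 811601 / 202439655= 0.00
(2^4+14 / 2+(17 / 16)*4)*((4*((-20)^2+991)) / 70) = 151619 / 70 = 2165.99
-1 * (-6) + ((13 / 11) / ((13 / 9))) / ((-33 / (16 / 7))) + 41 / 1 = 39761 / 847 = 46.94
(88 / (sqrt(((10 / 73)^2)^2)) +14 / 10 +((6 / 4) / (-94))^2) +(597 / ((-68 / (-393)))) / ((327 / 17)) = 4870.29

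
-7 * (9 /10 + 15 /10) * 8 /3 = -224 /5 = -44.80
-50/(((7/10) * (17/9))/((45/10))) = -170.17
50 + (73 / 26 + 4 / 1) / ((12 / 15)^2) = 25225 / 416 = 60.64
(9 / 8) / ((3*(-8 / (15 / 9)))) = -5 / 64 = -0.08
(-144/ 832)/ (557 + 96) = -9/ 33956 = -0.00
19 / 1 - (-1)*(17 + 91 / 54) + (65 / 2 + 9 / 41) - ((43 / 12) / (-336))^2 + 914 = 656143046623 / 666537984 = 984.40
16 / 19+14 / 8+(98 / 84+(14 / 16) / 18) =10417 / 2736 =3.81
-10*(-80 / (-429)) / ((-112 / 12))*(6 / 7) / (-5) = -240 / 7007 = -0.03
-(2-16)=14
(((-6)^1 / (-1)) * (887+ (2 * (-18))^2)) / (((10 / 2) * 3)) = 4366 / 5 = 873.20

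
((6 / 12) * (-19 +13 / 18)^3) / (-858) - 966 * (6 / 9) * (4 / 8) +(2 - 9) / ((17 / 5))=-54527093495 / 170131104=-320.50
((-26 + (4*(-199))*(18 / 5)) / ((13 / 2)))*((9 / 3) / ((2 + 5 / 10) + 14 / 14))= -381.31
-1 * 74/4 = -37/2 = -18.50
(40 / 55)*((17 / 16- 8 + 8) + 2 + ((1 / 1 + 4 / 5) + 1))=469 / 110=4.26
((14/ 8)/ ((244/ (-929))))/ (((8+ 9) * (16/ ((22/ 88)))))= -6503/ 1061888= -0.01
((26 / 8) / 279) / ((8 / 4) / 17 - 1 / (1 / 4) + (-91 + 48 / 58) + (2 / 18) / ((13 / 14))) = -83317 / 671865604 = -0.00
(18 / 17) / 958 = 9 / 8143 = 0.00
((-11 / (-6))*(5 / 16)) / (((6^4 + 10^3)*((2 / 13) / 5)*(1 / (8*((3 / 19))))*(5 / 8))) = 715 / 43624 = 0.02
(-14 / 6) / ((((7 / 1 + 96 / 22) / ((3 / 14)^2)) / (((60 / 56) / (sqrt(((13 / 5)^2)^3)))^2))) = -928125 / 26489527792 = -0.00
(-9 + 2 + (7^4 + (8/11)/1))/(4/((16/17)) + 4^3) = 105368/3003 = 35.09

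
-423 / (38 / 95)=-2115 / 2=-1057.50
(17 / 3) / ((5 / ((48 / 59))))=272 / 295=0.92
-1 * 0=0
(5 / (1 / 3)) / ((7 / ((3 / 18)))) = 5 / 14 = 0.36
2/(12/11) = 11/6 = 1.83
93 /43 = 2.16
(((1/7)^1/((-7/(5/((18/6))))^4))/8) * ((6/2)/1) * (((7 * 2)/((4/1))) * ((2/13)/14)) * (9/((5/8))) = 125/1310946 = 0.00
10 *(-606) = -6060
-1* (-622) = 622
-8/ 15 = -0.53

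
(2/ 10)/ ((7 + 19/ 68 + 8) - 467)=-68/ 153585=-0.00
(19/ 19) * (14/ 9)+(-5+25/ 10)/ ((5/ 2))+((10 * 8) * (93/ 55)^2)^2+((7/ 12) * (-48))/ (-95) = 3274725699011/ 62590275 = 52320.04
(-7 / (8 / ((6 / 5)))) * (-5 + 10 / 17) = 315 / 68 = 4.63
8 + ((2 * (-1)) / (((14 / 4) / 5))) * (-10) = 256 / 7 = 36.57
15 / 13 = 1.15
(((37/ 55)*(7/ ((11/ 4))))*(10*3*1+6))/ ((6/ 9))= 55944/ 605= 92.47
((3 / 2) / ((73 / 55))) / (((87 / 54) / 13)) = 19305 / 2117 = 9.12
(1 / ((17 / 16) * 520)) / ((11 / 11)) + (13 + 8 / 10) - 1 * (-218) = 256141 / 1105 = 231.80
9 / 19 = 0.47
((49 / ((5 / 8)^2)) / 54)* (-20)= -6272 / 135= -46.46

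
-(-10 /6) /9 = 5 /27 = 0.19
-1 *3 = -3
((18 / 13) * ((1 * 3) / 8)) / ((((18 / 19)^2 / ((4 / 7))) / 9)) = 1083 / 364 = 2.98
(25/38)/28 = 25/1064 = 0.02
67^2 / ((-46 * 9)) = -4489 / 414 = -10.84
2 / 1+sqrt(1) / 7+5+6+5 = 18.14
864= 864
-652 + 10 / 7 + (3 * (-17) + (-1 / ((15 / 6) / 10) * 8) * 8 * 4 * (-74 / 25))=407657 / 175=2329.47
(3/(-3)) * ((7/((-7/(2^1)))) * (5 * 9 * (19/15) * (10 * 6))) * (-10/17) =-4023.53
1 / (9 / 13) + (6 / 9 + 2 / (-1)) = 1 / 9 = 0.11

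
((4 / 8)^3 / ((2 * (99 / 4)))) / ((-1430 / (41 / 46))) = -41 / 26048880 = -0.00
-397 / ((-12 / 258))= 17071 / 2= 8535.50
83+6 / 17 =1417 / 17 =83.35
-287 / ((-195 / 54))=5166 / 65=79.48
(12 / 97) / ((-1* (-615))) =4 / 19885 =0.00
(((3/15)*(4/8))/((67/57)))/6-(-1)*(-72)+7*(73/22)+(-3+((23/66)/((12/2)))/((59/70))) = -404571701/7826940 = -51.69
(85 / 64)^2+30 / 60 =9273 / 4096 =2.26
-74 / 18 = -37 / 9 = -4.11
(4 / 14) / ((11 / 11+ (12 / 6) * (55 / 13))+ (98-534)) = -26 / 38815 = -0.00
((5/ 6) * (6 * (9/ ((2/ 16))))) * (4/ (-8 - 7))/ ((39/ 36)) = -1152/ 13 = -88.62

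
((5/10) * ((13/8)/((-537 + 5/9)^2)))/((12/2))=351/745906688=0.00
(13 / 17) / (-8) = -13 / 136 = -0.10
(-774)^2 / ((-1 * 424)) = -1412.92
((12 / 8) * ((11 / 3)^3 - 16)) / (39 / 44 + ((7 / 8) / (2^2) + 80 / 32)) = 158224 / 11421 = 13.85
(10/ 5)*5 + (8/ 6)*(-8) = -2/ 3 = -0.67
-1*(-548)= 548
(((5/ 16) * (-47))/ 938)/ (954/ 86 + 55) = -10105/ 42652736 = -0.00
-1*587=-587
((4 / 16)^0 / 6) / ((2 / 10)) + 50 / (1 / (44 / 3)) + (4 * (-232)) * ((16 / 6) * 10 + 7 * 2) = -74009 / 2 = -37004.50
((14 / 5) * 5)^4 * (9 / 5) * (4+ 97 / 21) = 2979984 / 5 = 595996.80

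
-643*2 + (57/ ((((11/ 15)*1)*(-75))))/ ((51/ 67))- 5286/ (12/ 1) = -3231101/ 1870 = -1727.86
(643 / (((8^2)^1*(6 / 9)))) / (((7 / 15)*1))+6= 34311 / 896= 38.29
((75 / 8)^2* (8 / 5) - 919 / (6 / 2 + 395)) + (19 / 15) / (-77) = 254299597 / 1838760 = 138.30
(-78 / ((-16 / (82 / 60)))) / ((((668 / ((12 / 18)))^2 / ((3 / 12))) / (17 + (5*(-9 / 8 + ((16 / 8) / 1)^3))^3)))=1232152623 / 18277335040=0.07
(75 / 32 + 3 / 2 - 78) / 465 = -791 / 4960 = -0.16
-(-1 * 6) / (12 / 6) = 3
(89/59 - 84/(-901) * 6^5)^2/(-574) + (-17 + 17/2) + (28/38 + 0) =-14287483831072170/15409519719293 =-927.19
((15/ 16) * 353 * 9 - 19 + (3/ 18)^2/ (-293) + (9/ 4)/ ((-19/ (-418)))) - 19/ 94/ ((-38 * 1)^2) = 113369101417/ 37677456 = 3008.94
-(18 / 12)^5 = -243 / 32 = -7.59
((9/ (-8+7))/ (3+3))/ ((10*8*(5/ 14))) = -21/ 400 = -0.05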